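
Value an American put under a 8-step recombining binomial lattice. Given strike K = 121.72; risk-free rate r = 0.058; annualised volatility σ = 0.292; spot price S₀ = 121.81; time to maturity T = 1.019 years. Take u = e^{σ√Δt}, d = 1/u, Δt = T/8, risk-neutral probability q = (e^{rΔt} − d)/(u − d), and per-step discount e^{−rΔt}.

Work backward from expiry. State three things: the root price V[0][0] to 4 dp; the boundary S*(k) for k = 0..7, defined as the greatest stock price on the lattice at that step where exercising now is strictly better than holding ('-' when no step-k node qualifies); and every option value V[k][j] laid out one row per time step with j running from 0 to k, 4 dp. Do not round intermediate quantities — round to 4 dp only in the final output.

Δt=0.12737  u=1.10984  d=0.90103  q=0.50948  discount=0.99264
step 8 (expiry): payoffs max(K−S,0) = 68.8015 56.5382 41.4330 22.8273 0.0000 0.0000 0.0000 0.0000 0.0000
step 7: (k=7,j=0): S=58.7309, (K−S)⁺=62.9891, hold=62.0932 ⇒ V=62.9891 exercise | (k=7,j=1): S=72.3412, (K−S)⁺=49.3788, hold=48.4829 ⇒ V=49.3788 exercise | (k=7,j=2): S=89.1055, (K−S)⁺=32.6145, hold=31.7186 ⇒ V=32.6145 exercise | (k=7,j=3): S=109.7548, (K−S)⁺=11.9652, hold=11.1148 ⇒ V=11.9652 exercise | (k=7,j=4): S=135.1893, (K−S)⁺=0.0000, hold=0.0000 ⇒ V=0.0000 continue | (k=7,j=5): S=166.5180, (K−S)⁺=0.0000, hold=0.0000 ⇒ V=0.0000 continue | (k=7,j=6): S=205.1069, (K−S)⁺=0.0000, hold=0.0000 ⇒ V=0.0000 continue | (k=7,j=7): S=252.6382, (K−S)⁺=0.0000, hold=0.0000 ⇒ V=0.0000 continue  boundary S*=109.7548
step 6: (k=6,j=0): S=65.1818, (K−S)⁺=56.5382, hold=55.6423 ⇒ V=56.5382 exercise | (k=6,j=1): S=80.2870, (K−S)⁺=41.4330, hold=40.5371 ⇒ V=41.4330 exercise | (k=6,j=2): S=98.8927, (K−S)⁺=22.8273, hold=21.9314 ⇒ V=22.8273 exercise | (k=6,j=3): S=121.8100, (K−S)⁺=0.0000, hold=5.8259 ⇒ V=5.8259 continue | (k=6,j=4): S=150.0382, (K−S)⁺=0.0000, hold=0.0000 ⇒ V=0.0000 continue | (k=6,j=5): S=184.8080, (K−S)⁺=0.0000, hold=0.0000 ⇒ V=0.0000 continue | (k=6,j=6): S=227.6353, (K−S)⁺=0.0000, hold=0.0000 ⇒ V=0.0000 continue  boundary S*=98.8927
step 5: (k=5,j=0): S=72.3412, (K−S)⁺=49.3788, hold=48.4829 ⇒ V=49.3788 exercise | (k=5,j=1): S=89.1055, (K−S)⁺=32.6145, hold=31.7186 ⇒ V=32.6145 exercise | (k=5,j=2): S=109.7548, (K−S)⁺=11.9652, hold=14.0612 ⇒ V=14.0612 continue | (k=5,j=3): S=135.1893, (K−S)⁺=0.0000, hold=2.8367 ⇒ V=2.8367 continue | (k=5,j=4): S=166.5180, (K−S)⁺=0.0000, hold=0.0000 ⇒ V=0.0000 continue | (k=5,j=5): S=205.1069, (K−S)⁺=0.0000, hold=0.0000 ⇒ V=0.0000 continue  boundary S*=89.1055
step 4: (k=4,j=0): S=80.2870, (K−S)⁺=41.4330, hold=40.5371 ⇒ V=41.4330 exercise | (k=4,j=1): S=98.8927, (K−S)⁺=22.8273, hold=22.9914 ⇒ V=22.9914 continue | (k=4,j=2): S=121.8100, (K−S)⁺=0.0000, hold=8.2811 ⇒ V=8.2811 continue | (k=4,j=3): S=150.0382, (K−S)⁺=0.0000, hold=1.3812 ⇒ V=1.3812 continue | (k=4,j=4): S=184.8080, (K−S)⁺=0.0000, hold=0.0000 ⇒ V=0.0000 continue  boundary S*=80.2870
step 3: (k=3,j=0): S=89.1055, (K−S)⁺=32.6145, hold=31.8015 ⇒ V=32.6145 exercise | (k=3,j=1): S=109.7548, (K−S)⁺=11.9652, hold=15.3827 ⇒ V=15.3827 continue | (k=3,j=2): S=135.1893, (K−S)⁺=0.0000, hold=4.7306 ⇒ V=4.7306 continue | (k=3,j=3): S=166.5180, (K−S)⁺=0.0000, hold=0.6725 ⇒ V=0.6725 continue  boundary S*=89.1055
step 2: (k=2,j=0): S=98.8927, (K−S)⁺=22.8273, hold=23.6598 ⇒ V=23.6598 continue | (k=2,j=1): S=121.8100, (K−S)⁺=0.0000, hold=9.8824 ⇒ V=9.8824 continue | (k=2,j=2): S=150.0382, (K−S)⁺=0.0000, hold=2.6435 ⇒ V=2.6435 continue  boundary S*=-
step 1: (k=1,j=0): S=109.7548, (K−S)⁺=11.9652, hold=16.5180 ⇒ V=16.5180 continue | (k=1,j=1): S=135.1893, (K−S)⁺=0.0000, hold=6.1487 ⇒ V=6.1487 continue  boundary S*=-
step 0: (k=0,j=0): S=121.8100, (K−S)⁺=0.0000, hold=11.1523 ⇒ V=11.1523 continue  boundary S*=-

price = 11.1523
boundary = - - - 89.1055 80.2870 89.1055 98.8927 109.7548
tree:
11.1523
16.5180 6.1487
23.6598 9.8824 2.6435
32.6145 15.3827 4.7306 0.6725
41.4330 22.9914 8.2811 1.3812 0.0000
49.3788 32.6145 14.0612 2.8367 0.0000 0.0000
56.5382 41.4330 22.8273 5.8259 0.0000 0.0000 0.0000
62.9891 49.3788 32.6145 11.9652 0.0000 0.0000 0.0000 0.0000
68.8015 56.5382 41.4330 22.8273 0.0000 0.0000 0.0000 0.0000 0.0000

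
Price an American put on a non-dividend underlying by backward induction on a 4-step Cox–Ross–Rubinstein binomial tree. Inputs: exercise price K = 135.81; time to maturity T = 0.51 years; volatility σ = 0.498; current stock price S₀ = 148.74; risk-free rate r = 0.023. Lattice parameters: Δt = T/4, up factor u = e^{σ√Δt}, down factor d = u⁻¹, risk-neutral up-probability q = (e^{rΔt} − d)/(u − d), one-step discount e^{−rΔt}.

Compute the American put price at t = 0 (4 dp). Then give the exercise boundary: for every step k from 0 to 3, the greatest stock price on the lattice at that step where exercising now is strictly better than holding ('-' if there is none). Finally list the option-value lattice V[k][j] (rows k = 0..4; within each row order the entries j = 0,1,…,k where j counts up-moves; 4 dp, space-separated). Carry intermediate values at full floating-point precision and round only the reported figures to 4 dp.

params: Δt=0.12750 u=1.19461 d=0.83709 q=0.46388 e^(-rΔt)=0.99707
t_4 payoffs: 62.7768 31.5845 0.0000 0.0000 0.0000
t_3: node(3,0) S=87.2463 payoff=48.5637 vs cont=48.1660 → 48.5637 [stop]  node(3,1) S=124.5090 payoff=11.3010 vs cont=16.8836 → 16.8836 [wait]  node(3,2) S=177.6866 payoff=0.0000 vs cont=0.0000 → 0.0000 [wait]  node(3,3) S=253.5762 payoff=0.0000 vs cont=0.0000 → 0.0000 [wait]  ⇒ S*(3)=87.2463
t_2: node(2,0) S=104.2255 payoff=31.5845 vs cont=33.7689 → 33.7689 [wait]  node(2,1) S=148.7400 payoff=0.0000 vs cont=9.0252 → 9.0252 [wait]  node(2,2) S=212.2666 payoff=0.0000 vs cont=0.0000 → 0.0000 [wait]  ⇒ S*(2)=-
t_1: node(1,0) S=124.5090 payoff=11.3010 vs cont=22.2256 → 22.2256 [wait]  node(1,1) S=177.6866 payoff=0.0000 vs cont=4.8245 → 4.8245 [wait]  ⇒ S*(1)=-
t_0: node(0,0) S=148.7400 payoff=0.0000 vs cont=14.1122 → 14.1122 [wait]  ⇒ S*(0)=-

price = 14.1122
boundary = - - - 87.2463
tree:
14.1122
22.2256 4.8245
33.7689 9.0252 0.0000
48.5637 16.8836 0.0000 0.0000
62.7768 31.5845 0.0000 0.0000 0.0000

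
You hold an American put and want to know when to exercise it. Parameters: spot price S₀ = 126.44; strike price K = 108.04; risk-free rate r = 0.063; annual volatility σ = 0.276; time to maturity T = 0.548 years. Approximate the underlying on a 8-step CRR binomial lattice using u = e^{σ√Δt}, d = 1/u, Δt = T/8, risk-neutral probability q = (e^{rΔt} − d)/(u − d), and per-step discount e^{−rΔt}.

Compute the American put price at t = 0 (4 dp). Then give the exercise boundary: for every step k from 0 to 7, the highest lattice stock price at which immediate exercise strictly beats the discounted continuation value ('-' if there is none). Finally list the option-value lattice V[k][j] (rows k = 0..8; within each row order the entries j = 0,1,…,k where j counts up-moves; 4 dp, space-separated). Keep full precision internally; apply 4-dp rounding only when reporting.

price = 2.1466
boundary = - - - - - 88.1101 94.7104 88.1101
tree:
2.1466
3.5679 0.8094
5.7877 1.4810 0.1757
9.1105 2.6679 0.3616 0.0000
13.8066 4.7090 0.7439 0.0000 0.0000
19.9299 8.0836 1.5305 0.0000 0.0000 0.0000
26.0702 13.3296 3.1489 0.0000 0.0000 0.0000 0.0000
31.7826 19.9299 6.4787 0.0000 0.0000 0.0000 0.0000 0.0000
37.0968 26.0702 13.3296 0.0000 0.0000 0.0000 0.0000 0.0000 0.0000

Δt=0.06850  u=1.07491  d=0.93031  q=0.51186  discount=0.99569
step 8 (expiry): payoffs max(K−S,0) = 37.0968 26.0702 13.3296 0.0000 0.0000 0.0000 0.0000 0.0000 0.0000
step 7: (k=7,j=0): S=76.2574, (K−S)⁺=31.7826, hold=31.3173 ⇒ V=31.7826 exercise | (k=7,j=1): S=88.1101, (K−S)⁺=19.9299, hold=19.4646 ⇒ V=19.9299 exercise | (k=7,j=2): S=101.8050, (K−S)⁺=6.2350, hold=6.4787 ⇒ V=6.4787 continue | (k=7,j=3): S=117.6285, (K−S)⁺=0.0000, hold=0.0000 ⇒ V=0.0000 continue | (k=7,j=4): S=135.9115, (K−S)⁺=0.0000, hold=0.0000 ⇒ V=0.0000 continue | (k=7,j=5): S=157.0362, (K−S)⁺=0.0000, hold=0.0000 ⇒ V=0.0000 continue | (k=7,j=6): S=181.4443, (K−S)⁺=0.0000, hold=0.0000 ⇒ V=0.0000 continue | (k=7,j=7): S=209.6461, (K−S)⁺=0.0000, hold=0.0000 ⇒ V=0.0000 continue  boundary S*=88.1101
step 6: (k=6,j=0): S=81.9698, (K−S)⁺=26.0702, hold=25.6049 ⇒ V=26.0702 exercise | (k=6,j=1): S=94.7104, (K−S)⁺=13.3296, hold=12.9886 ⇒ V=13.3296 exercise | (k=6,j=2): S=109.4312, (K−S)⁺=0.0000, hold=3.1489 ⇒ V=3.1489 continue | (k=6,j=3): S=126.4400, (K−S)⁺=0.0000, hold=0.0000 ⇒ V=0.0000 continue | (k=6,j=4): S=146.0925, (K−S)⁺=0.0000, hold=0.0000 ⇒ V=0.0000 continue | (k=6,j=5): S=168.7996, (K−S)⁺=0.0000, hold=0.0000 ⇒ V=0.0000 continue | (k=6,j=6): S=195.0361, (K−S)⁺=0.0000, hold=0.0000 ⇒ V=0.0000 continue  boundary S*=94.7104
step 5: (k=5,j=0): S=88.1101, (K−S)⁺=19.9299, hold=19.4646 ⇒ V=19.9299 exercise | (k=5,j=1): S=101.8050, (K−S)⁺=6.2350, hold=8.0836 ⇒ V=8.0836 continue | (k=5,j=2): S=117.6285, (K−S)⁺=0.0000, hold=1.5305 ⇒ V=1.5305 continue | (k=5,j=3): S=135.9115, (K−S)⁺=0.0000, hold=0.0000 ⇒ V=0.0000 continue | (k=5,j=4): S=157.0362, (K−S)⁺=0.0000, hold=0.0000 ⇒ V=0.0000 continue | (k=5,j=5): S=181.4443, (K−S)⁺=0.0000, hold=0.0000 ⇒ V=0.0000 continue  boundary S*=88.1101
step 4: (k=4,j=0): S=94.7104, (K−S)⁺=13.3296, hold=13.8066 ⇒ V=13.8066 continue | (k=4,j=1): S=109.4312, (K−S)⁺=0.0000, hold=4.7090 ⇒ V=4.7090 continue | (k=4,j=2): S=126.4400, (K−S)⁺=0.0000, hold=0.7439 ⇒ V=0.7439 continue | (k=4,j=3): S=146.0925, (K−S)⁺=0.0000, hold=0.0000 ⇒ V=0.0000 continue | (k=4,j=4): S=168.7996, (K−S)⁺=0.0000, hold=0.0000 ⇒ V=0.0000 continue  boundary S*=-
step 3: (k=3,j=0): S=101.8050, (K−S)⁺=6.2350, hold=9.1105 ⇒ V=9.1105 continue | (k=3,j=1): S=117.6285, (K−S)⁺=0.0000, hold=2.6679 ⇒ V=2.6679 continue | (k=3,j=2): S=135.9115, (K−S)⁺=0.0000, hold=0.3616 ⇒ V=0.3616 continue | (k=3,j=3): S=157.0362, (K−S)⁺=0.0000, hold=0.0000 ⇒ V=0.0000 continue  boundary S*=-
step 2: (k=2,j=0): S=109.4312, (K−S)⁺=0.0000, hold=5.7877 ⇒ V=5.7877 continue | (k=2,j=1): S=126.4400, (K−S)⁺=0.0000, hold=1.4810 ⇒ V=1.4810 continue | (k=2,j=2): S=146.0925, (K−S)⁺=0.0000, hold=0.1757 ⇒ V=0.1757 continue  boundary S*=-
step 1: (k=1,j=0): S=117.6285, (K−S)⁺=0.0000, hold=3.5679 ⇒ V=3.5679 continue | (k=1,j=1): S=135.9115, (K−S)⁺=0.0000, hold=0.8094 ⇒ V=0.8094 continue  boundary S*=-
step 0: (k=0,j=0): S=126.4400, (K−S)⁺=0.0000, hold=2.1466 ⇒ V=2.1466 continue  boundary S*=-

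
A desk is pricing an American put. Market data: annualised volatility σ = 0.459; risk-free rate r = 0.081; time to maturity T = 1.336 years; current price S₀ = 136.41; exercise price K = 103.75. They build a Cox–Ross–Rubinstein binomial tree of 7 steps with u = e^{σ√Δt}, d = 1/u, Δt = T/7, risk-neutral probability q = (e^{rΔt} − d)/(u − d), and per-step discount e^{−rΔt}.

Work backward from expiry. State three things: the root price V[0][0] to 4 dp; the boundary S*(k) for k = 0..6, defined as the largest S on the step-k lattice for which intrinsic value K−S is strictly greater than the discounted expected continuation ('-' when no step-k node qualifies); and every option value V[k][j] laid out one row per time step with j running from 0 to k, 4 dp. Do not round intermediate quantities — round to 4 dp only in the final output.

Δt=0.19086  u=1.22204  d=0.81830  q=0.48862  discount=0.98466
step 7 (expiry): payoffs max(K−S,0) = 70.2349 53.6989 29.0043 0.0000 0.0000 0.0000 0.0000 0.0000
step 6: (k=6,j=0): S=40.9569, (K−S)⁺=62.7931, hold=61.2015 ⇒ V=62.7931 exercise | (k=6,j=1): S=61.1646, (K−S)⁺=42.5854, hold=40.9939 ⇒ V=42.5854 exercise | (k=6,j=2): S=91.3425, (K−S)⁺=12.4075, hold=14.6045 ⇒ V=14.6045 continue | (k=6,j=3): S=136.4100, (K−S)⁺=0.0000, hold=0.0000 ⇒ V=0.0000 continue | (k=6,j=4): S=203.7133, (K−S)⁺=0.0000, hold=0.0000 ⇒ V=0.0000 continue | (k=6,j=5): S=304.2233, (K−S)⁺=0.0000, hold=0.0000 ⇒ V=0.0000 continue | (k=6,j=6): S=454.3240, (K−S)⁺=0.0000, hold=0.0000 ⇒ V=0.0000 continue  boundary S*=61.1646
step 5: (k=5,j=0): S=50.0511, (K−S)⁺=53.6989, hold=52.1074 ⇒ V=53.6989 exercise | (k=5,j=1): S=74.7457, (K−S)⁺=29.0043, hold=28.4697 ⇒ V=29.0043 exercise | (k=5,j=2): S=111.6245, (K−S)⁺=0.0000, hold=7.3538 ⇒ V=7.3538 continue | (k=5,j=3): S=166.6989, (K−S)⁺=0.0000, hold=0.0000 ⇒ V=0.0000 continue | (k=5,j=4): S=248.9464, (K−S)⁺=0.0000, hold=0.0000 ⇒ V=0.0000 continue | (k=5,j=5): S=371.7741, (K−S)⁺=0.0000, hold=0.0000 ⇒ V=0.0000 continue  boundary S*=74.7457
step 4: (k=4,j=0): S=61.1646, (K−S)⁺=42.5854, hold=40.9939 ⇒ V=42.5854 exercise | (k=4,j=1): S=91.3425, (K−S)⁺=12.4075, hold=18.1427 ⇒ V=18.1427 continue | (k=4,j=2): S=136.4100, (K−S)⁺=0.0000, hold=3.7029 ⇒ V=3.7029 continue | (k=4,j=3): S=203.7133, (K−S)⁺=0.0000, hold=0.0000 ⇒ V=0.0000 continue | (k=4,j=4): S=304.2233, (K−S)⁺=0.0000, hold=0.0000 ⇒ V=0.0000 continue  boundary S*=61.1646
step 3: (k=3,j=0): S=74.7457, (K−S)⁺=29.0043, hold=30.1720 ⇒ V=30.1720 continue | (k=3,j=1): S=111.6245, (K−S)⁺=0.0000, hold=10.9170 ⇒ V=10.9170 continue | (k=3,j=2): S=166.6989, (K−S)⁺=0.0000, hold=1.8645 ⇒ V=1.8645 continue | (k=3,j=3): S=248.9464, (K−S)⁺=0.0000, hold=0.0000 ⇒ V=0.0000 continue  boundary S*=-
step 2: (k=2,j=0): S=91.3425, (K−S)⁺=12.4075, hold=20.4450 ⇒ V=20.4450 continue | (k=2,j=1): S=136.4100, (K−S)⁺=0.0000, hold=6.3941 ⇒ V=6.3941 continue | (k=2,j=2): S=203.7133, (K−S)⁺=0.0000, hold=0.9388 ⇒ V=0.9388 continue  boundary S*=-
step 1: (k=1,j=0): S=111.6245, (K−S)⁺=0.0000, hold=13.3711 ⇒ V=13.3711 continue | (k=1,j=1): S=166.6989, (K−S)⁺=0.0000, hold=3.6713 ⇒ V=3.6713 continue  boundary S*=-
step 0: (k=0,j=0): S=136.4100, (K−S)⁺=0.0000, hold=8.4991 ⇒ V=8.4991 continue  boundary S*=-

price = 8.4991
boundary = - - - - 61.1646 74.7457 61.1646
tree:
8.4991
13.3711 3.6713
20.4450 6.3941 0.9388
30.1720 10.9170 1.8645 0.0000
42.5854 18.1427 3.7029 0.0000 0.0000
53.6989 29.0043 7.3538 0.0000 0.0000 0.0000
62.7931 42.5854 14.6045 0.0000 0.0000 0.0000 0.0000
70.2349 53.6989 29.0043 0.0000 0.0000 0.0000 0.0000 0.0000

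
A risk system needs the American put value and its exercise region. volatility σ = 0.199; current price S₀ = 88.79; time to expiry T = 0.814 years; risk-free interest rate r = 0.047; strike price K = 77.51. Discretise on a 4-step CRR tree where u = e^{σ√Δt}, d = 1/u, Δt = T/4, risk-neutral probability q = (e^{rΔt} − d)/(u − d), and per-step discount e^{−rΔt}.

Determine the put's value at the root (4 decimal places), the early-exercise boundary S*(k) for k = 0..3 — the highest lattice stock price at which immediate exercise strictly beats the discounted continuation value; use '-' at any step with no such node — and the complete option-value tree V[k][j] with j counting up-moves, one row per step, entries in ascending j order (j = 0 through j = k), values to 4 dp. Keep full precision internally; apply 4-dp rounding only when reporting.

price = 1.4943
boundary = - - - 67.8271
tree:
1.4943
2.8411 0.3320
5.3071 0.7147 0.0000
9.6829 1.5386 0.0000 0.0000
15.5065 3.3124 0.0000 0.0000 0.0000

params: Δt=0.20350 u=1.09392 d=0.91414 q=0.53103 e^(-rΔt)=0.99048
t_4 payoffs: 15.5065 3.3124 0.0000 0.0000 0.0000
t_3: node(3,0) S=67.8271 payoff=9.6829 vs cont=8.9451 → 9.6829 [stop]  node(3,1) S=81.1665 payoff=0.0000 vs cont=1.5386 → 1.5386 [wait]  node(3,2) S=97.1295 payoff=0.0000 vs cont=0.0000 → 0.0000 [wait]  node(3,3) S=116.2318 payoff=0.0000 vs cont=0.0000 → 0.0000 [wait]  ⇒ S*(3)=67.8271
t_2: node(2,0) S=74.1976 payoff=3.3124 vs cont=5.3071 → 5.3071 [wait]  node(2,1) S=88.7900 payoff=0.0000 vs cont=0.7147 → 0.7147 [wait]  node(2,2) S=106.2522 payoff=0.0000 vs cont=0.0000 → 0.0000 [wait]  ⇒ S*(2)=-
t_1: node(1,0) S=81.1665 payoff=0.0000 vs cont=2.8411 → 2.8411 [wait]  node(1,1) S=97.1295 payoff=0.0000 vs cont=0.3320 → 0.3320 [wait]  ⇒ S*(1)=-
t_0: node(0,0) S=88.7900 payoff=0.0000 vs cont=1.4943 → 1.4943 [wait]  ⇒ S*(0)=-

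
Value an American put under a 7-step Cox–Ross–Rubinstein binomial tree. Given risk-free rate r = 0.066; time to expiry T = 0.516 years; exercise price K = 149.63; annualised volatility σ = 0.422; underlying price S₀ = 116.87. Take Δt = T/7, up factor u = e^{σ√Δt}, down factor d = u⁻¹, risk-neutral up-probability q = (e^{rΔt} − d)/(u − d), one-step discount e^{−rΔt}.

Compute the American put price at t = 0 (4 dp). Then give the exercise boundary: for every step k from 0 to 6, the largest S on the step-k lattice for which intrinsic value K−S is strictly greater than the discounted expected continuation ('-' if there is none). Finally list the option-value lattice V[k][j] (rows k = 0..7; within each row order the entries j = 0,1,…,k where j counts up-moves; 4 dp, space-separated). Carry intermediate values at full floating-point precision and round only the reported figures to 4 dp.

params: Δt=0.07371 u=1.12140 d=0.89175 q=0.49262 e^(-rΔt)=0.99515
t_7 payoffs: 97.2230 83.7266 66.7546 45.4117 18.5724 0.0000 0.0000 0.0000
t_6: node(6,0) S=58.7690 payoff=90.8610 vs cont=90.1348 → 90.8610 [stop]  node(6,1) S=73.9038 payoff=75.7262 vs cont=75.0000 → 75.7262 [stop]  node(6,2) S=92.9362 payoff=56.6938 vs cont=55.9676 → 56.6938 [stop]  node(6,3) S=116.8700 payoff=32.7600 vs cont=32.0338 → 32.7600 [stop]  node(6,4) S=146.9675 payoff=2.6625 vs cont=9.3775 → 9.3775 [wait]  node(6,5) S=184.8160 payoff=0.0000 vs cont=0.0000 → 0.0000 [wait]  node(6,6) S=232.4115 payoff=0.0000 vs cont=0.0000 → 0.0000 [wait]  ⇒ S*(6)=116.8700
t_5: node(5,0) S=65.9034 payoff=83.7266 vs cont=83.0004 → 83.7266 [stop]  node(5,1) S=82.8754 payoff=66.7546 vs cont=66.0284 → 66.7546 [stop]  node(5,2) S=104.2183 payoff=45.4117 vs cont=44.6855 → 45.4117 [stop]  node(5,3) S=131.0576 payoff=18.5724 vs cont=21.1381 → 21.1381 [wait]  node(5,4) S=164.8088 payoff=0.0000 vs cont=4.7348 → 4.7348 [wait]  node(5,5) S=207.2519 payoff=0.0000 vs cont=0.0000 → 0.0000 [wait]  ⇒ S*(5)=104.2183
t_4: node(4,0) S=73.9038 payoff=75.7262 vs cont=75.0000 → 75.7262 [stop]  node(4,1) S=92.9362 payoff=56.6938 vs cont=55.9676 → 56.6938 [stop]  node(4,2) S=116.8700 payoff=32.7600 vs cont=33.2916 → 33.2916 [wait]  node(4,3) S=146.9675 payoff=2.6625 vs cont=12.9941 → 12.9941 [wait]  node(4,4) S=184.8160 payoff=0.0000 vs cont=2.3907 → 2.3907 [wait]  ⇒ S*(4)=92.9362
t_3: node(3,0) S=82.8754 payoff=66.7546 vs cont=66.0284 → 66.7546 [stop]  node(3,1) S=104.2183 payoff=45.4117 vs cont=44.9461 → 45.4117 [stop]  node(3,2) S=131.0576 payoff=18.5724 vs cont=23.1795 → 23.1795 [wait]  node(3,3) S=164.8088 payoff=0.0000 vs cont=7.7329 → 7.7329 [wait]  ⇒ S*(3)=104.2183
t_2: node(2,0) S=92.9362 payoff=56.6938 vs cont=55.9676 → 56.6938 [stop]  node(2,1) S=116.8700 payoff=32.7600 vs cont=34.2923 → 34.2923 [wait]  node(2,2) S=146.9675 payoff=2.6625 vs cont=15.4945 → 15.4945 [wait]  ⇒ S*(2)=92.9362
t_1: node(1,0) S=104.2183 payoff=45.4117 vs cont=45.4367 → 45.4367 [wait]  node(1,1) S=131.0576 payoff=18.5724 vs cont=24.9106 → 24.9106 [wait]  ⇒ S*(1)=-
t_0: node(0,0) S=116.8700 payoff=32.7600 vs cont=35.1536 → 35.1536 [wait]  ⇒ S*(0)=-

price = 35.1536
boundary = - - 92.9362 104.2183 92.9362 104.2183 116.8700
tree:
35.1536
45.4367 24.9106
56.6938 34.2923 15.4945
66.7546 45.4117 23.1795 7.7329
75.7262 56.6938 33.2916 12.9941 2.3907
83.7266 66.7546 45.4117 21.1381 4.7348 0.0000
90.8610 75.7262 56.6938 32.7600 9.3775 0.0000 0.0000
97.2230 83.7266 66.7546 45.4117 18.5724 0.0000 0.0000 0.0000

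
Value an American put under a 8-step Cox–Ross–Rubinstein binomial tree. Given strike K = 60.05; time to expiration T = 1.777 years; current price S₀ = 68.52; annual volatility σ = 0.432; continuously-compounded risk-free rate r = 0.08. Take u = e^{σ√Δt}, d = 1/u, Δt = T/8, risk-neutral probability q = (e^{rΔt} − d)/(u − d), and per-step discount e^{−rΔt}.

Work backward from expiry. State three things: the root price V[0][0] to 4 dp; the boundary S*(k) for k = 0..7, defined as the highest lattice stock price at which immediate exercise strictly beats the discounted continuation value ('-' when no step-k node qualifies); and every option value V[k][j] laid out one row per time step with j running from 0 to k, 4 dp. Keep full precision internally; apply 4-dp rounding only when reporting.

params: Δt=0.22212 u=1.22581 d=0.81579 q=0.49300 e^(-rΔt)=0.98239
t_8 payoffs: 46.6090 39.8534 29.7024 14.4494 0.0000 0.0000 0.0000 0.0000 0.0000
t_7: node(7,0) S=16.4761 payoff=43.5739 vs cont=42.5162 → 43.5739 [stop]  node(7,1) S=24.7572 payoff=35.2928 vs cont=34.2352 → 35.2928 [stop]  node(7,2) S=37.2004 payoff=22.8496 vs cont=21.7920 → 22.8496 [stop]  node(7,3) S=55.8977 payoff=4.1523 vs cont=7.1968 → 7.1968 [wait]  node(7,4) S=83.9925 payoff=0.0000 vs cont=0.0000 → 0.0000 [wait]  node(7,5) S=126.2081 payoff=0.0000 vs cont=0.0000 → 0.0000 [wait]  node(7,6) S=189.6417 payoff=0.0000 vs cont=0.0000 → 0.0000 [wait]  node(7,7) S=284.9578 payoff=0.0000 vs cont=0.0000 → 0.0000 [wait]  ⇒ S*(7)=37.2004
t_6: node(6,0) S=20.1966 payoff=39.8534 vs cont=38.7958 → 39.8534 [stop]  node(6,1) S=30.3476 payoff=29.7024 vs cont=28.6448 → 29.7024 [stop]  node(6,2) S=45.6006 payoff=14.4494 vs cont=14.8662 → 14.8662 [wait]  node(6,3) S=68.5200 payoff=0.0000 vs cont=3.5845 → 3.5845 [wait]  node(6,4) S=102.9589 payoff=0.0000 vs cont=0.0000 → 0.0000 [wait]  node(6,5) S=154.7072 payoff=0.0000 vs cont=0.0000 → 0.0000 [wait]  node(6,6) S=232.4648 payoff=0.0000 vs cont=0.0000 → 0.0000 [wait]  ⇒ S*(6)=30.3476
t_5: node(5,0) S=24.7572 payoff=35.2928 vs cont=34.2352 → 35.2928 [stop]  node(5,1) S=37.2004 payoff=22.8496 vs cont=21.9938 → 22.8496 [stop]  node(5,2) S=55.8977 payoff=4.1523 vs cont=9.1404 → 9.1404 [wait]  node(5,3) S=83.9925 payoff=0.0000 vs cont=1.7853 → 1.7853 [wait]  node(5,4) S=126.2081 payoff=0.0000 vs cont=0.0000 → 0.0000 [wait]  node(5,5) S=189.6417 payoff=0.0000 vs cont=0.0000 → 0.0000 [wait]  ⇒ S*(5)=37.2004
t_4: node(4,0) S=30.3476 payoff=29.7024 vs cont=28.6448 → 29.7024 [stop]  node(4,1) S=45.6006 payoff=14.4494 vs cont=15.8076 → 15.8076 [wait]  node(4,2) S=68.5200 payoff=0.0000 vs cont=5.4172 → 5.4172 [wait]  node(4,3) S=102.9589 payoff=0.0000 vs cont=0.8892 → 0.8892 [wait]  node(4,4) S=154.7072 payoff=0.0000 vs cont=0.0000 → 0.0000 [wait]  ⇒ S*(4)=30.3476
t_3: node(3,0) S=37.2004 payoff=22.8496 vs cont=22.4497 → 22.8496 [stop]  node(3,1) S=55.8977 payoff=4.1523 vs cont=10.4969 → 10.4969 [wait]  node(3,2) S=83.9925 payoff=0.0000 vs cont=3.1288 → 3.1288 [wait]  node(3,3) S=126.2081 payoff=0.0000 vs cont=0.4429 → 0.4429 [wait]  ⇒ S*(3)=37.2004
t_2: node(2,0) S=45.6006 payoff=14.4494 vs cont=16.4645 → 16.4645 [wait]  node(2,1) S=68.5200 payoff=0.0000 vs cont=6.7435 → 6.7435 [wait]  node(2,2) S=102.9589 payoff=0.0000 vs cont=1.7729 → 1.7729 [wait]  ⇒ S*(2)=-
t_1: node(1,0) S=55.8977 payoff=4.1523 vs cont=11.4665 → 11.4665 [wait]  node(1,1) S=83.9925 payoff=0.0000 vs cont=4.2174 → 4.2174 [wait]  ⇒ S*(1)=-
t_0: node(0,0) S=68.5200 payoff=0.0000 vs cont=7.7537 → 7.7537 [wait]  ⇒ S*(0)=-

price = 7.7537
boundary = - - - 37.2004 30.3476 37.2004 30.3476 37.2004
tree:
7.7537
11.4665 4.2174
16.4645 6.7435 1.7729
22.8496 10.4969 3.1288 0.4429
29.7024 15.8076 5.4172 0.8892 0.0000
35.2928 22.8496 9.1404 1.7853 0.0000 0.0000
39.8534 29.7024 14.8662 3.5845 0.0000 0.0000 0.0000
43.5739 35.2928 22.8496 7.1968 0.0000 0.0000 0.0000 0.0000
46.6090 39.8534 29.7024 14.4494 0.0000 0.0000 0.0000 0.0000 0.0000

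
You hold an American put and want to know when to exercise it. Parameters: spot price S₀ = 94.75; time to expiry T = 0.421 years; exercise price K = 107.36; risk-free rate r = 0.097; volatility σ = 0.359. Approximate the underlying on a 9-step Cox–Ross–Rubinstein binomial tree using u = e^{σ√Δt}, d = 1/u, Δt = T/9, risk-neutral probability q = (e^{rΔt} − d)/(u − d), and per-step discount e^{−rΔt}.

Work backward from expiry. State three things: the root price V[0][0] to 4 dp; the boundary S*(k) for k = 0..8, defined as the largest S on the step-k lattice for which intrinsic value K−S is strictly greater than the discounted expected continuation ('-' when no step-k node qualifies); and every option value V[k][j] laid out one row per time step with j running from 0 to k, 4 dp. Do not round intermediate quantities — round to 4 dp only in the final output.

price = 15.0973
boundary = - - 81.1218 75.0614 81.1218 87.6715 81.1218 87.6715 94.7500
tree:
15.0973
20.1980 10.3285
26.2382 14.5715 6.3416
32.2986 19.9056 9.5735 3.2911
37.9062 26.2382 13.9954 5.4079 1.2854
43.0949 32.2986 19.6885 8.6472 2.3421 0.2811
47.8960 37.9062 26.2382 13.3528 4.2007 0.5762 0.0000
52.3384 43.0949 32.2986 19.6885 7.3811 1.1808 0.0000 0.0000
56.4489 47.8960 37.9062 26.2382 12.6100 2.4201 0.0000 0.0000 0.0000
60.2523 52.3384 43.0949 32.2986 19.6885 4.9600 0.0000 0.0000 0.0000 0.0000

Δt=0.04678, u=1.08074, d=0.92529, q=0.50985, disc=e^(-rΔt)=0.99547
k=9 terminal: V=max(K-S,0) → 60.2523 52.3384 43.0949 32.2986 19.6885 4.9600 0.0000 0.0000 0.0000 0.0000
k=8: j=0 S=50.9111 intr=56.4489 cont=55.9629 V=56.4489[EX]; j=1 S=59.4640 intr=47.8960 cont=47.4100 V=47.8960[EX]; j=2 S=69.4538 intr=37.9062 cont=37.4202 V=37.9062[EX]; j=3 S=81.1218 intr=26.2382 cont=25.7522 V=26.2382[EX]; j=4 S=94.7500 intr=12.6100 cont=12.1240 V=12.6100[EX]; j=5 S=110.6677 intr=0.0000 cont=2.4201 V=2.4201[hold]; j=6 S=129.2595 intr=0.0000 cont=0.0000 V=0.0000[hold]; j=7 S=150.9748 intr=0.0000 cont=0.0000 V=0.0000[hold]; j=8 S=176.3381 intr=0.0000 cont=0.0000 V=0.0000[hold]  S*(8)=94.7500
k=7: j=0 S=55.0216 intr=52.3384 cont=51.8524 V=52.3384[EX]; j=1 S=64.2651 intr=43.0949 cont=42.6089 V=43.0949[EX]; j=2 S=75.0614 intr=32.2986 cont=31.8126 V=32.2986[EX]; j=3 S=87.6715 intr=19.6885 cont=19.2025 V=19.6885[EX]; j=4 S=102.4000 intr=4.9600 cont=7.3811 V=7.3811[hold]; j=5 S=119.6029 intr=0.0000 cont=1.1808 V=1.1808[hold]; j=6 S=139.6958 intr=0.0000 cont=0.0000 V=0.0000[hold]; j=7 S=163.1643 intr=0.0000 cont=0.0000 V=0.0000[hold]  S*(7)=87.6715
k=6: j=0 S=59.4640 intr=47.8960 cont=47.4100 V=47.8960[EX]; j=1 S=69.4538 intr=37.9062 cont=37.4202 V=37.9062[EX]; j=2 S=81.1218 intr=26.2382 cont=25.7522 V=26.2382[EX]; j=3 S=94.7500 intr=12.6100 cont=13.3528 V=13.3528[hold]; j=4 S=110.6677 intr=0.0000 cont=4.2007 V=4.2007[hold]; j=5 S=129.2595 intr=0.0000 cont=0.5762 V=0.5762[hold]; j=6 S=150.9748 intr=0.0000 cont=0.0000 V=0.0000[hold]  S*(6)=81.1218
k=5: j=0 S=64.2651 intr=43.0949 cont=42.6089 V=43.0949[EX]; j=1 S=75.0614 intr=32.2986 cont=31.8126 V=32.2986[EX]; j=2 S=87.6715 intr=19.6885 cont=19.5795 V=19.6885[EX]; j=3 S=102.4000 intr=4.9600 cont=8.6472 V=8.6472[hold]; j=4 S=119.6029 intr=0.0000 cont=2.3421 V=2.3421[hold]; j=5 S=139.6958 intr=0.0000 cont=0.2811 V=0.2811[hold]  S*(5)=87.6715
k=4: j=0 S=69.4538 intr=37.9062 cont=37.4202 V=37.9062[EX]; j=1 S=81.1218 intr=26.2382 cont=25.7522 V=26.2382[EX]; j=2 S=94.7500 intr=12.6100 cont=13.9954 V=13.9954[hold]; j=3 S=110.6677 intr=0.0000 cont=5.4079 V=5.4079[hold]; j=4 S=129.2595 intr=0.0000 cont=1.2854 V=1.2854[hold]  S*(4)=81.1218
k=3: j=0 S=75.0614 intr=32.2986 cont=31.8126 V=32.2986[EX]; j=1 S=87.6715 intr=19.6885 cont=19.9056 V=19.9056[hold]; j=2 S=102.4000 intr=4.9600 cont=9.5735 V=9.5735[hold]; j=3 S=119.6029 intr=0.0000 cont=3.2911 V=3.2911[hold]  S*(3)=75.0614
k=2: j=0 S=81.1218 intr=26.2382 cont=25.8624 V=26.2382[EX]; j=1 S=94.7500 intr=12.6100 cont=14.5715 V=14.5715[hold]; j=2 S=110.6677 intr=0.0000 cont=6.3416 V=6.3416[hold]  S*(2)=81.1218
k=1: j=0 S=87.6715 intr=19.6885 cont=20.1980 V=20.1980[hold]; j=1 S=102.4000 intr=4.9600 cont=10.3285 V=10.3285[hold]  S*(1)=-
k=0: j=0 S=94.7500 intr=12.6100 cont=15.0973 V=15.0973[hold]  S*(0)=-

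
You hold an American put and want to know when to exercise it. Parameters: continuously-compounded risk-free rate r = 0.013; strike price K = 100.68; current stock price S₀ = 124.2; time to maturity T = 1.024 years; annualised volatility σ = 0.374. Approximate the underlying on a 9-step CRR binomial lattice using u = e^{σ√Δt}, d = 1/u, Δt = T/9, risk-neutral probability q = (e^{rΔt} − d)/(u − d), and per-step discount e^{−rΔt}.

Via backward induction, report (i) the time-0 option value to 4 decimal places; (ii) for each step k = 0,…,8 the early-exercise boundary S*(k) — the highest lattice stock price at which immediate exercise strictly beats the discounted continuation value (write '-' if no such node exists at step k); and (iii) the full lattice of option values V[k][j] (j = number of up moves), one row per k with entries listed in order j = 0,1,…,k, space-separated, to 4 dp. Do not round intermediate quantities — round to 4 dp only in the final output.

price = 7.4153
boundary = - - - - - - 58.2632 66.0971 74.9842
tree:
7.4153
10.7098 3.7878
15.0852 5.8946 1.4650
20.6391 8.9778 2.4965 0.3264
27.3031 13.3190 4.1952 0.6220 0.0000
34.7574 19.1280 6.9235 1.1850 0.0000 0.0000
42.4168 26.3782 11.1536 2.2576 0.0000 0.0000 0.0000
49.3222 34.5829 17.3685 4.3014 0.0000 0.0000 0.0000 0.0000
55.4092 42.4168 25.6958 8.1951 0.0000 0.0000 0.0000 0.0000 0.0000
60.7747 49.3222 34.5829 15.6136 0.0000 0.0000 0.0000 0.0000 0.0000 0.0000

Δt=0.11378, u=1.13446, d=0.88148, q=0.47435, disc=e^(-rΔt)=0.99852
k=9 terminal: V=max(K-S,0) → 60.7747 49.3222 34.5829 15.6136 0.0000 0.0000 0.0000 0.0000 0.0000 0.0000
k=8: j=0 S=45.2708 intr=55.4092 cont=55.2604 V=55.4092[EX]; j=1 S=58.2632 intr=42.4168 cont=42.2680 V=42.4168[EX]; j=2 S=74.9842 intr=25.6958 cont=25.5470 V=25.6958[EX]; j=3 S=96.5041 intr=4.1759 cont=8.1951 V=8.1951[hold]; j=4 S=124.2000 intr=0.0000 cont=0.0000 V=0.0000[hold]; j=5 S=159.8444 intr=0.0000 cont=0.0000 V=0.0000[hold]; j=6 S=205.7184 intr=0.0000 cont=0.0000 V=0.0000[hold]; j=7 S=264.7579 intr=0.0000 cont=0.0000 V=0.0000[hold]; j=8 S=340.7413 intr=0.0000 cont=0.0000 V=0.0000[hold]  S*(8)=74.9842
k=7: j=0 S=51.3578 intr=49.3222 cont=49.1734 V=49.3222[EX]; j=1 S=66.0971 intr=34.5829 cont=34.4341 V=34.5829[EX]; j=2 S=85.0664 intr=15.6136 cont=17.3685 V=17.3685[hold]; j=3 S=109.4797 intr=0.0000 cont=4.3014 V=4.3014[hold]; j=4 S=140.8995 intr=0.0000 cont=0.0000 V=0.0000[hold]; j=5 S=181.3365 intr=0.0000 cont=0.0000 V=0.0000[hold]; j=6 S=233.3786 intr=0.0000 cont=0.0000 V=0.0000[hold]; j=7 S=300.3564 intr=0.0000 cont=0.0000 V=0.0000[hold]  S*(7)=66.0971
k=6: j=0 S=58.2632 intr=42.4168 cont=42.2680 V=42.4168[EX]; j=1 S=74.9842 intr=25.6958 cont=26.3782 V=26.3782[hold]; j=2 S=96.5041 intr=4.1759 cont=11.1536 V=11.1536[hold]; j=3 S=124.2000 intr=0.0000 cont=2.2576 V=2.2576[hold]; j=4 S=159.8444 intr=0.0000 cont=0.0000 V=0.0000[hold]; j=5 S=205.7184 intr=0.0000 cont=0.0000 V=0.0000[hold]; j=6 S=264.7579 intr=0.0000 cont=0.0000 V=0.0000[hold]  S*(6)=58.2632
k=5: j=0 S=66.0971 intr=34.5829 cont=34.7574 V=34.7574[hold]; j=1 S=85.0664 intr=15.6136 cont=19.1280 V=19.1280[hold]; j=2 S=109.4797 intr=0.0000 cont=6.9235 V=6.9235[hold]; j=3 S=140.8995 intr=0.0000 cont=1.1850 V=1.1850[hold]; j=4 S=181.3365 intr=0.0000 cont=0.0000 V=0.0000[hold]; j=5 S=233.3786 intr=0.0000 cont=0.0000 V=0.0000[hold]  S*(5)=-
k=4: j=0 S=74.9842 intr=25.6958 cont=27.3031 V=27.3031[hold]; j=1 S=96.5041 intr=4.1759 cont=13.3190 V=13.3190[hold]; j=2 S=124.2000 intr=0.0000 cont=4.1952 V=4.1952[hold]; j=3 S=159.8444 intr=0.0000 cont=0.6220 V=0.6220[hold]; j=4 S=205.7184 intr=0.0000 cont=0.0000 V=0.0000[hold]  S*(4)=-
k=3: j=0 S=85.0664 intr=15.6136 cont=20.6391 V=20.6391[hold]; j=1 S=109.4797 intr=0.0000 cont=8.9778 V=8.9778[hold]; j=2 S=140.8995 intr=0.0000 cont=2.4965 V=2.4965[hold]; j=3 S=181.3365 intr=0.0000 cont=0.3264 V=0.3264[hold]  S*(3)=-
k=2: j=0 S=96.5041 intr=4.1759 cont=15.0852 V=15.0852[hold]; j=1 S=124.2000 intr=0.0000 cont=5.8946 V=5.8946[hold]; j=2 S=159.8444 intr=0.0000 cont=1.4650 V=1.4650[hold]  S*(2)=-
k=1: j=0 S=109.4797 intr=0.0000 cont=10.7098 V=10.7098[hold]; j=1 S=140.8995 intr=0.0000 cont=3.7878 V=3.7878[hold]  S*(1)=-
k=0: j=0 S=124.2000 intr=0.0000 cont=7.4153 V=7.4153[hold]  S*(0)=-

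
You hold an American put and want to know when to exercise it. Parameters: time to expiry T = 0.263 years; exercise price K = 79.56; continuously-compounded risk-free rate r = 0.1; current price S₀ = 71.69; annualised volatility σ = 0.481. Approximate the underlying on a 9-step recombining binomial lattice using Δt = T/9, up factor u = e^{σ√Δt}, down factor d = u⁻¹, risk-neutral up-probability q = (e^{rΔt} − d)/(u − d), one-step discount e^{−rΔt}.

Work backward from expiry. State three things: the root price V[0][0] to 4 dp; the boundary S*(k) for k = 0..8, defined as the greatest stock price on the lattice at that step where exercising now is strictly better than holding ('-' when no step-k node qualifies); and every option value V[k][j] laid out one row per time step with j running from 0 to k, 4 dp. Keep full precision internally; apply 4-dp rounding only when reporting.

price = 10.9894
boundary = - - - 56.0182 60.8190 56.0182 60.8190 66.0312 71.6900
tree:
10.9894
14.6169 7.3861
18.8560 10.4167 4.3653
23.5418 14.2291 6.6231 2.1080
27.9635 18.7410 9.7507 3.4997 0.7132
32.0363 23.5418 13.8325 5.6808 1.3149 0.1090
35.7876 27.9635 18.7410 8.9507 2.4079 0.2175 0.0000
39.2428 32.0363 23.5418 13.5288 4.3743 0.4338 0.0000 0.0000
42.4252 35.7876 27.9635 18.7410 7.8700 0.8653 0.0000 0.0000 0.0000
45.3564 39.2428 32.0363 23.5418 13.5288 1.7262 0.0000 0.0000 0.0000 0.0000

params: Δt=0.02922 u=1.08570 d=0.92107 q=0.49723 e^(-rΔt)=0.99708
t_9 payoffs: 45.3564 39.2428 32.0363 23.5418 13.5288 1.7262 0.0000 0.0000 0.0000 0.0000
t_8: node(8,0) S=37.1348 payoff=42.4252 vs cont=42.1930 → 42.4252 [stop]  node(8,1) S=43.7724 payoff=35.7876 vs cont=35.5554 → 35.7876 [stop]  node(8,2) S=51.5965 payoff=27.9635 vs cont=27.7314 → 27.9635 [stop]  node(8,3) S=60.8190 payoff=18.7410 vs cont=18.5089 → 18.7410 [stop]  node(8,4) S=71.6900 payoff=7.8700 vs cont=7.6378 → 7.8700 [stop]  node(8,5) S=84.5041 payoff=0.0000 vs cont=0.8653 → 0.8653 [wait]  node(8,6) S=99.6087 payoff=0.0000 vs cont=0.0000 → 0.0000 [wait]  node(8,7) S=117.4131 payoff=0.0000 vs cont=0.0000 → 0.0000 [wait]  node(8,8) S=138.4000 payoff=0.0000 vs cont=0.0000 → 0.0000 [wait]  ⇒ S*(8)=71.6900
t_7: node(7,0) S=40.3172 payoff=39.2428 vs cont=39.0106 → 39.2428 [stop]  node(7,1) S=47.5237 payoff=32.0363 vs cont=31.8042 → 32.0363 [stop]  node(7,2) S=56.0182 payoff=23.5418 vs cont=23.3096 → 23.5418 [stop]  node(7,3) S=66.0312 payoff=13.5288 vs cont=13.2967 → 13.5288 [stop]  node(7,4) S=77.8338 payoff=1.7262 vs cont=4.3743 → 4.3743 [wait]  node(7,5) S=91.7461 payoff=0.0000 vs cont=0.4338 → 0.4338 [wait]  node(7,6) S=108.1451 payoff=0.0000 vs cont=0.0000 → 0.0000 [wait]  node(7,7) S=127.4754 payoff=0.0000 vs cont=0.0000 → 0.0000 [wait]  ⇒ S*(7)=66.0312
t_6: node(6,0) S=43.7724 payoff=35.7876 vs cont=35.5554 → 35.7876 [stop]  node(6,1) S=51.5965 payoff=27.9635 vs cont=27.7314 → 27.9635 [stop]  node(6,2) S=60.8190 payoff=18.7410 vs cont=18.5089 → 18.7410 [stop]  node(6,3) S=71.6900 payoff=7.8700 vs cont=8.9507 → 8.9507 [wait]  node(6,4) S=84.5041 payoff=0.0000 vs cont=2.4079 → 2.4079 [wait]  node(6,5) S=99.6087 payoff=0.0000 vs cont=0.2175 → 0.2175 [wait]  node(6,6) S=117.4131 payoff=0.0000 vs cont=0.0000 → 0.0000 [wait]  ⇒ S*(6)=60.8190
t_5: node(5,0) S=47.5237 payoff=32.0363 vs cont=31.8042 → 32.0363 [stop]  node(5,1) S=56.0182 payoff=23.5418 vs cont=23.3096 → 23.5418 [stop]  node(5,2) S=66.0312 payoff=13.5288 vs cont=13.8325 → 13.8325 [wait]  node(5,3) S=77.8338 payoff=1.7262 vs cont=5.6808 → 5.6808 [wait]  node(5,4) S=91.7461 payoff=0.0000 vs cont=1.3149 → 1.3149 [wait]  node(5,5) S=108.1451 payoff=0.0000 vs cont=0.1090 → 0.1090 [wait]  ⇒ S*(5)=56.0182
t_4: node(4,0) S=51.5965 payoff=27.9635 vs cont=27.7314 → 27.9635 [stop]  node(4,1) S=60.8190 payoff=18.7410 vs cont=18.6594 → 18.7410 [stop]  node(4,2) S=71.6900 payoff=7.8700 vs cont=9.7507 → 9.7507 [wait]  node(4,3) S=84.5041 payoff=0.0000 vs cont=3.4997 → 3.4997 [wait]  node(4,4) S=99.6087 payoff=0.0000 vs cont=0.7132 → 0.7132 [wait]  ⇒ S*(4)=60.8190
t_3: node(3,0) S=56.0182 payoff=23.5418 vs cont=23.3096 → 23.5418 [stop]  node(3,1) S=66.0312 payoff=13.5288 vs cont=14.2291 → 14.2291 [wait]  node(3,2) S=77.8338 payoff=1.7262 vs cont=6.6231 → 6.6231 [wait]  node(3,3) S=91.7461 payoff=0.0000 vs cont=2.1080 → 2.1080 [wait]  ⇒ S*(3)=56.0182
t_2: node(2,0) S=60.8190 payoff=18.7410 vs cont=18.8560 → 18.8560 [wait]  node(2,1) S=71.6900 payoff=7.8700 vs cont=10.4167 → 10.4167 [wait]  node(2,2) S=84.5041 payoff=0.0000 vs cont=4.3653 → 4.3653 [wait]  ⇒ S*(2)=-
t_1: node(1,0) S=66.0312 payoff=13.5288 vs cont=14.6169 → 14.6169 [wait]  node(1,1) S=77.8338 payoff=1.7262 vs cont=7.3861 → 7.3861 [wait]  ⇒ S*(1)=-
t_0: node(0,0) S=71.6900 payoff=7.8700 vs cont=10.9894 → 10.9894 [wait]  ⇒ S*(0)=-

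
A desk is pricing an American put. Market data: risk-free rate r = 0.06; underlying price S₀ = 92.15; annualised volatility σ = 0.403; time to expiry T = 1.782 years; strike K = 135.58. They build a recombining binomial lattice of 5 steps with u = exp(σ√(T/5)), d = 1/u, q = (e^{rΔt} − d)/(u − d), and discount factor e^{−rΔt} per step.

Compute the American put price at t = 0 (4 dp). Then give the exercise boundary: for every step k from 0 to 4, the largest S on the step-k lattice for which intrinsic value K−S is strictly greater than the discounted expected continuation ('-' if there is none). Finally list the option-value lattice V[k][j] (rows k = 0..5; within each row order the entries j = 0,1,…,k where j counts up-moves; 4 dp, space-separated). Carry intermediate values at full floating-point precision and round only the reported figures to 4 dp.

Δt=0.35640  u=1.27200  d=0.78617  q=0.48463  discount=0.97884
step 5 (expiry): payoffs max(K−S,0) = 107.9064 90.8048 63.1349 18.3655 0.0000 0.0000
step 4: (k=4,j=0): S=35.2007, (K−S)⁺=100.3793, hold=97.5108 ⇒ V=100.3793 exercise | (k=4,j=1): S=56.9539, (K−S)⁺=78.6261, hold=75.7577 ⇒ V=78.6261 exercise | (k=4,j=2): S=92.1500, (K−S)⁺=43.4300, hold=40.5615 ⇒ V=43.4300 exercise | (k=4,j=3): S=149.0965, (K−S)⁺=0.0000, hold=9.2648 ⇒ V=9.2648 continue | (k=4,j=4): S=241.2345, (K−S)⁺=0.0000, hold=0.0000 ⇒ V=0.0000 continue  boundary S*=92.1500
step 3: (k=3,j=0): S=44.7752, (K−S)⁺=90.8048, hold=87.9364 ⇒ V=90.8048 exercise | (k=3,j=1): S=72.4451, (K−S)⁺=63.1349, hold=60.2664 ⇒ V=63.1349 exercise | (k=3,j=2): S=117.2145, (K−S)⁺=18.3655, hold=26.3039 ⇒ V=26.3039 continue | (k=3,j=3): S=189.6502, (K−S)⁺=0.0000, hold=4.6738 ⇒ V=4.6738 continue  boundary S*=72.4451
step 2: (k=2,j=0): S=56.9539, (K−S)⁺=78.6261, hold=75.7577 ⇒ V=78.6261 exercise | (k=2,j=1): S=92.1500, (K−S)⁺=43.4300, hold=44.3274 ⇒ V=44.3274 continue | (k=2,j=2): S=149.0965, (K−S)⁺=0.0000, hold=15.4866 ⇒ V=15.4866 continue  boundary S*=56.9539
step 1: (k=1,j=0): S=72.4451, (K−S)⁺=63.1349, hold=60.6921 ⇒ V=63.1349 exercise | (k=1,j=1): S=117.2145, (K−S)⁺=18.3655, hold=29.7081 ⇒ V=29.7081 continue  boundary S*=72.4451
step 0: (k=0,j=0): S=92.1500, (K−S)⁺=43.4300, hold=45.9422 ⇒ V=45.9422 continue  boundary S*=-

price = 45.9422
boundary = - 72.4451 56.9539 72.4451 92.1500
tree:
45.9422
63.1349 29.7081
78.6261 44.3274 15.4866
90.8048 63.1349 26.3039 4.6738
100.3793 78.6261 43.4300 9.2648 0.0000
107.9064 90.8048 63.1349 18.3655 0.0000 0.0000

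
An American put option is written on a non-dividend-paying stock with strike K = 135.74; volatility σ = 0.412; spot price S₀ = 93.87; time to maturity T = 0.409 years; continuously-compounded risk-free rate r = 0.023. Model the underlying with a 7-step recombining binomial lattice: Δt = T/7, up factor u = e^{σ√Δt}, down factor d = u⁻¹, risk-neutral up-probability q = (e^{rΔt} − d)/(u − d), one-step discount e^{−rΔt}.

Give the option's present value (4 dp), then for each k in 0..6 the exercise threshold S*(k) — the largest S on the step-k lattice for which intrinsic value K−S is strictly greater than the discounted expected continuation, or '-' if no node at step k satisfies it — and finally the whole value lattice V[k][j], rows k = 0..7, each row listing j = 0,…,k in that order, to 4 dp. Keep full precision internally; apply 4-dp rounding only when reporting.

params: Δt=0.05843 u=1.10472 d=0.90521 q=0.48186 e^(-rΔt)=0.99866
t_7 payoffs: 88.9911 78.6877 66.1135 50.7680 32.0403 9.1850 0.0000 0.0000
t_6: node(6,0) S=51.6443 payoff=84.0957 vs cont=83.9135 → 84.0957 [stop]  node(6,1) S=63.0266 payoff=72.7134 vs cont=72.5311 → 72.7134 [stop]  node(6,2) S=76.9175 payoff=58.8225 vs cont=58.6402 → 58.8225 [stop]  node(6,3) S=93.8700 payoff=41.8700 vs cont=41.6877 → 41.8700 [stop]  node(6,4) S=114.5588 payoff=21.1812 vs cont=20.9989 → 21.1812 [stop]  node(6,5) S=139.8074 payoff=0.0000 vs cont=4.7527 → 4.7527 [wait]  node(6,6) S=170.6207 payoff=0.0000 vs cont=0.0000 → 0.0000 [wait]  ⇒ S*(6)=114.5588
t_5: node(5,0) S=57.0523 payoff=78.6877 vs cont=78.5055 → 78.6877 [stop]  node(5,1) S=69.6265 payoff=66.1135 vs cont=65.9312 → 66.1135 [stop]  node(5,2) S=84.9720 payoff=50.7680 vs cont=50.5857 → 50.7680 [stop]  node(5,3) S=103.6997 payoff=32.0403 vs cont=31.8580 → 32.0403 [stop]  node(5,4) S=126.5550 payoff=9.1850 vs cont=13.2471 → 13.2471 [wait]  node(5,5) S=154.4475 payoff=0.0000 vs cont=2.4592 → 2.4592 [wait]  ⇒ S*(5)=103.6997
t_4: node(4,0) S=63.0266 payoff=72.7134 vs cont=72.5311 → 72.7134 [stop]  node(4,1) S=76.9175 payoff=58.8225 vs cont=58.6402 → 58.8225 [stop]  node(4,2) S=93.8700 payoff=41.8700 vs cont=41.6877 → 41.8700 [stop]  node(4,3) S=114.5588 payoff=21.1812 vs cont=22.9537 → 22.9537 [wait]  node(4,4) S=139.8074 payoff=0.0000 vs cont=8.0380 → 8.0380 [wait]  ⇒ S*(4)=93.8700
t_3: node(3,0) S=69.6265 payoff=66.1135 vs cont=65.9312 → 66.1135 [stop]  node(3,1) S=84.9720 payoff=50.7680 vs cont=50.5857 → 50.7680 [stop]  node(3,2) S=103.6997 payoff=32.0403 vs cont=32.7109 → 32.7109 [wait]  node(3,3) S=126.5550 payoff=9.1850 vs cont=15.7452 → 15.7452 [wait]  ⇒ S*(3)=84.9720
t_2: node(2,0) S=76.9175 payoff=58.8225 vs cont=58.6402 → 58.8225 [stop]  node(2,1) S=93.8700 payoff=41.8700 vs cont=42.0104 → 42.0104 [wait]  node(2,2) S=114.5588 payoff=21.1812 vs cont=24.5028 → 24.5028 [wait]  ⇒ S*(2)=76.9175
t_1: node(1,0) S=84.9720 payoff=50.7680 vs cont=50.6532 → 50.7680 [stop]  node(1,1) S=103.6997 payoff=32.0403 vs cont=33.5290 → 33.5290 [wait]  ⇒ S*(1)=84.9720
t_0: node(0,0) S=93.8700 payoff=41.8700 vs cont=42.4041 → 42.4041 [wait]  ⇒ S*(0)=-

price = 42.4041
boundary = - 84.9720 76.9175 84.9720 93.8700 103.6997 114.5588
tree:
42.4041
50.7680 33.5290
58.8225 42.0104 24.5028
66.1135 50.7680 32.7109 15.7452
72.7134 58.8225 41.8700 22.9537 8.0380
78.6877 66.1135 50.7680 32.0403 13.2471 2.4592
84.0957 72.7134 58.8225 41.8700 21.1812 4.7527 0.0000
88.9911 78.6877 66.1135 50.7680 32.0403 9.1850 0.0000 0.0000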